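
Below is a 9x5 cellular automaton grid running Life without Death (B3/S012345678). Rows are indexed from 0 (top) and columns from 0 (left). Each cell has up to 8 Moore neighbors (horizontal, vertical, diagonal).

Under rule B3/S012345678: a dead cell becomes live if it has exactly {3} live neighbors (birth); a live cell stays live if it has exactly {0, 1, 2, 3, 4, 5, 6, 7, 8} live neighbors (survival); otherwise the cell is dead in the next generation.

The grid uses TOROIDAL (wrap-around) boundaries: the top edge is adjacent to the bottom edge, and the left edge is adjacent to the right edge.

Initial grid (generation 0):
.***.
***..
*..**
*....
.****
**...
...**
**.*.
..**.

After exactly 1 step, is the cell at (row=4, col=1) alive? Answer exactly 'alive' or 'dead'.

Answer: alive

Derivation:
Simulating step by step:
Generation 0 (given above): 23 live cells
Generation 1: 27 live cells
*****
***..
*.***
*....
.****
**...
...**
**.*.
*.**.

Cell (4,1) at generation 1: 1 -> alive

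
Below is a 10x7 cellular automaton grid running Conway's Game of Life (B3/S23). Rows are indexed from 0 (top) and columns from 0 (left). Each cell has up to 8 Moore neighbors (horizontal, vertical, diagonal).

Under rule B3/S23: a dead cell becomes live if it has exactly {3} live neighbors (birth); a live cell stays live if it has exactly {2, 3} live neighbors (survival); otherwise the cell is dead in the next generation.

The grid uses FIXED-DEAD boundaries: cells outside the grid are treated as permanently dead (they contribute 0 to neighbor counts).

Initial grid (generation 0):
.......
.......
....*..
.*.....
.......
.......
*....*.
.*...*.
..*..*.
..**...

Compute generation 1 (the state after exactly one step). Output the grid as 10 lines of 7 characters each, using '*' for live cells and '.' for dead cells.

Simulating step by step:
Generation 0 (given above): 10 live cells
Generation 1: 10 live cells
(generation 1 grid is the final answer)

Answer: .......
.......
.......
.......
.......
.......
.......
.*..***
.****..
..**...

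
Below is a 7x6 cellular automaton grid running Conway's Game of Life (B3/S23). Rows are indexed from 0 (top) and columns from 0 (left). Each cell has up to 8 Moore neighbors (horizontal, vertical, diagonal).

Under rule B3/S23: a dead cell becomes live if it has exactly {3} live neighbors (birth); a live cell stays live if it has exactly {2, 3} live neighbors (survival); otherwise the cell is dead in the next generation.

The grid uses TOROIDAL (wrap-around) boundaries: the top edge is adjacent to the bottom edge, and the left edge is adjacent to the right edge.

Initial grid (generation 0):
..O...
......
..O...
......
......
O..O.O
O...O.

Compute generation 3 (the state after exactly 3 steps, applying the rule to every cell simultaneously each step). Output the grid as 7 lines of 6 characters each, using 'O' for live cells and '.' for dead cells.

Answer: ......
......
......
......
O...OO
.O.O..
OO.OO.

Derivation:
Simulating step by step:
Generation 0 (given above): 7 live cells
Generation 1: 7 live cells
......
......
......
......
......
O...OO
OO.OO.
Generation 2: 9 live cells
......
......
......
......
.....O
OO.OO.
OO.OO.
Generation 3: 9 live cells
(generation 3 grid is the final answer)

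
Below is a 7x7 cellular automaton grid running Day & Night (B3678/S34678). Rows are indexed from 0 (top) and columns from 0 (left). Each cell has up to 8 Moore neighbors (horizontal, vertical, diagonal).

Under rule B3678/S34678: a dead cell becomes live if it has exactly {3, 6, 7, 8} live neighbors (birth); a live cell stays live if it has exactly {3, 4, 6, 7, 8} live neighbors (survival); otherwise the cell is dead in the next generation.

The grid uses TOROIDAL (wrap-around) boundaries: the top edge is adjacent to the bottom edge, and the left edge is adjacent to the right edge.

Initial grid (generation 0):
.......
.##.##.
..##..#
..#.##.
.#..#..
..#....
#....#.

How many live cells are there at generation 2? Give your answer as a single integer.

Answer: 11

Derivation:
Simulating step by step:
Generation 0 (given above): 15 live cells
Generation 1: 13 live cells
.#..###
..#....
..#....
.##.##.
..#..#.
.#.....
.......
Generation 2: 11 live cells
.......
.#.#.#.
..#....
.##....
..###..
.......
#....#.
Population at generation 2: 11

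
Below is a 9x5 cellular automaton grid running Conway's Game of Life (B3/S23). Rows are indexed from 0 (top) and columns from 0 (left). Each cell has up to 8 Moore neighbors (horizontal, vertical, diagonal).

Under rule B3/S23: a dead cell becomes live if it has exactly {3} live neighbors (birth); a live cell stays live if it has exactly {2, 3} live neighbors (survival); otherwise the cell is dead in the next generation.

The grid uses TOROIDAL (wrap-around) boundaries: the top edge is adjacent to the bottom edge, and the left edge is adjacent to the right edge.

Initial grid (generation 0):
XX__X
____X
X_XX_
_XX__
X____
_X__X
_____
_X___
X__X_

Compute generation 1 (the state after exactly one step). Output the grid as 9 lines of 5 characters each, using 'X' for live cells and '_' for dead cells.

Simulating step by step:
Generation 0 (given above): 15 live cells
Generation 1: 16 live cells
(generation 1 grid is the final answer)

Answer: _X_X_
__X__
X_XXX
X_XXX
X_X__
X____
X____
_____
__X__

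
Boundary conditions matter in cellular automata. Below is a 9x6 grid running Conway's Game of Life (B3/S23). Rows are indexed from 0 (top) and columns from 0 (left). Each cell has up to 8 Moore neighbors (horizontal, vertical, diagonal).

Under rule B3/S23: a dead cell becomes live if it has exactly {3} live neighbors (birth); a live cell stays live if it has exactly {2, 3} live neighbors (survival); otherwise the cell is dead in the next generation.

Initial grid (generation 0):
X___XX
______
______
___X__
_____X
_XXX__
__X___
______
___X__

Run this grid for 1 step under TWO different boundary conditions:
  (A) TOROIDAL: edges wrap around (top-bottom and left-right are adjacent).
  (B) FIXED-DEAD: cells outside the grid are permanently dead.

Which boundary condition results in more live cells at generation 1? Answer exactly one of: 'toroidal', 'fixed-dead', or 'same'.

Answer: toroidal

Derivation:
Under TOROIDAL boundary, generation 1:
____XX
_____X
______
______
___XX_
_XXX__
_XXX__
______
____XX
Population = 13

Under FIXED-DEAD boundary, generation 1:
______
______
______
______
___XX_
_XXX__
_XXX__
______
______
Population = 8

Comparison: toroidal=13, fixed-dead=8 -> toroidal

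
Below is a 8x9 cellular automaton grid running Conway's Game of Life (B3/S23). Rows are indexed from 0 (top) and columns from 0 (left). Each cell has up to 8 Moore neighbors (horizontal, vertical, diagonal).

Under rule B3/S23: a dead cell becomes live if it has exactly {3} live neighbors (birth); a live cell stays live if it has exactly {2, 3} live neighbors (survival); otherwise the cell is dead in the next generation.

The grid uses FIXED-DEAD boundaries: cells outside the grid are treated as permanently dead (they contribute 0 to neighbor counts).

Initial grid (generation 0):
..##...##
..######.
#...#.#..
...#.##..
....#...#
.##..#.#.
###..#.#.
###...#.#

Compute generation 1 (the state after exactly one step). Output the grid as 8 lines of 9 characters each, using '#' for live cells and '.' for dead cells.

Simulating step by step:
Generation 0 (given above): 32 live cells
Generation 1: 30 live cells
(generation 1 grid is the final answer)

Answer: ..#..#.##
.##.....#
..#......
...#..##.
..###..#.
#.####.##
...#.#.##
#.#...##.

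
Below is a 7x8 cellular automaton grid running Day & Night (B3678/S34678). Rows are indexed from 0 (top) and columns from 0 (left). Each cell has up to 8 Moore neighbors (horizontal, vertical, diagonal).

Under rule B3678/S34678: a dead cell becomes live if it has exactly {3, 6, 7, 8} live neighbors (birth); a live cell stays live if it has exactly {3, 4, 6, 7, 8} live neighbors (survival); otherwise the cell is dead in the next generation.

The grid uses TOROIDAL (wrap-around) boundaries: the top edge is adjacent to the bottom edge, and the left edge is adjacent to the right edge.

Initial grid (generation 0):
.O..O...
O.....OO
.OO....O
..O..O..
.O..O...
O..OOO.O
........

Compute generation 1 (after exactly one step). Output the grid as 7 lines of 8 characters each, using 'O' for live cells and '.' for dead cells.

Answer: O......O
O.O....O
.O.....O
O.OO....
O.O.O.O.
....O...
O..O.O..

Derivation:
Simulating step by step:
Generation 0 (given above): 17 live cells
Generation 1: 18 live cells
(generation 1 grid is the final answer)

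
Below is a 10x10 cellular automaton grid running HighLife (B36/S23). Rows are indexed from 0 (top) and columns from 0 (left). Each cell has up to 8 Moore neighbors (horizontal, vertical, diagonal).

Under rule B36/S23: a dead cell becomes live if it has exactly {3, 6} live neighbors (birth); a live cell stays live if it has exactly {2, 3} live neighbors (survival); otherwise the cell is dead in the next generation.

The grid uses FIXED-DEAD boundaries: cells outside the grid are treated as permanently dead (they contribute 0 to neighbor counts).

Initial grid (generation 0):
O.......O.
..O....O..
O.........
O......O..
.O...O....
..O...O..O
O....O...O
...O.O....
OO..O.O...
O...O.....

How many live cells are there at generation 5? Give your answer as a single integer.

Answer: 22

Derivation:
Simulating step by step:
Generation 0 (given above): 23 live cells
Generation 1: 23 live cells
..........
.O........
.O........
OO........
.O....O...
.O...OO...
....OOO...
OO...OO...
OO.OO.....
OO...O....
Generation 2: 26 live cells
..........
..........
.OO.......
OOO.......
.OO..OO...
....O..O..
OO..O..O..
OOOO..O...
....O.O...
OOO.O.....
Generation 3: 30 live cells
..........
..........
O.O.......
O..O......
O.OO.OO...
O.OOO..O..
O...OOOO..
O.OOO.OO..
.O..O.....
.O.O.O....
Generation 4: 23 live cells
..........
..........
.O........
O..OO.....
O....OO...
O.O..OOO..
O.......O.
O.O..O.O..
OO....O...
..O.O.....
Generation 5: 22 live cells
..........
..........
..........
OO..OO....
O..O...O..
O....O.O..
O....O..O.
O.....OO..
O.OO.OO...
.O........
Population at generation 5: 22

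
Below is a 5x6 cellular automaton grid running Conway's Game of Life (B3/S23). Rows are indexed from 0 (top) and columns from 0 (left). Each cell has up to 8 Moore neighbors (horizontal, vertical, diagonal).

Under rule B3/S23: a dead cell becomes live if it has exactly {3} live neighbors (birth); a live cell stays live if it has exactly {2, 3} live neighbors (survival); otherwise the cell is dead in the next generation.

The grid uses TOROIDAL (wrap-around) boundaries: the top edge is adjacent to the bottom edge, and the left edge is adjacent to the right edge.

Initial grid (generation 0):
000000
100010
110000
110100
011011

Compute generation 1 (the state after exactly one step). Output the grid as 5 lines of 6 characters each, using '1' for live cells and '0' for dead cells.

Simulating step by step:
Generation 0 (given above): 11 live cells
Generation 1: 15 live cells
(generation 1 grid is the final answer)

Answer: 110110
110001
001000
000110
011111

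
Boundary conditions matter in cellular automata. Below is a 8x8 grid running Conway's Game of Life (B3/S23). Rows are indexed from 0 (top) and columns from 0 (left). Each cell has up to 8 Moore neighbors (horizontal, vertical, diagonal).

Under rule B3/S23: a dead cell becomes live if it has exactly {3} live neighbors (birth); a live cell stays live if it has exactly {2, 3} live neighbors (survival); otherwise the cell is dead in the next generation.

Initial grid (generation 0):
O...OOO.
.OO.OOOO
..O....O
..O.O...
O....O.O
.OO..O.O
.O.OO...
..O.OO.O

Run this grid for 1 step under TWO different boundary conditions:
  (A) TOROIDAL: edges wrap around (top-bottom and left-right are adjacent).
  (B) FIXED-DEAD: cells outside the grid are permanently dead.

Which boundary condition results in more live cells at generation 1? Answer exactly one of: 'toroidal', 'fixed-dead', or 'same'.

Answer: toroidal

Derivation:
Under TOROIDAL boundary, generation 1:
O.O.....
.OO.O...
O.O.O..O
OO.O..OO
O.OOOO.O
.OOO.O.O
.O......
OOO....O
Population = 30

Under FIXED-DEAD boundary, generation 1:
.O.OO..O
.OO.O..O
..O.O..O
.O.O..O.
..OOOO..
OOOO.O..
.O......
..O.OO..
Population = 27

Comparison: toroidal=30, fixed-dead=27 -> toroidal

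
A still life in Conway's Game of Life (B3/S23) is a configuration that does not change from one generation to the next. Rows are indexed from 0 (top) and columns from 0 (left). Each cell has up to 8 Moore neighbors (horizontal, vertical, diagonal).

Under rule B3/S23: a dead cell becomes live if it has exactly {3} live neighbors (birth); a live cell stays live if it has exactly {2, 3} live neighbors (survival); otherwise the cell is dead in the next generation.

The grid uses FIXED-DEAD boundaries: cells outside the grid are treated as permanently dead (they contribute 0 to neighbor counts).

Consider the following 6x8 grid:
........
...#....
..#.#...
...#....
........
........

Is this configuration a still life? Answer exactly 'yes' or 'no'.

Compute generation 1 and compare to generation 0 (given above):
Generation 1:
........
...#....
..#.#...
...#....
........
........
The grids are IDENTICAL -> still life.

Answer: yes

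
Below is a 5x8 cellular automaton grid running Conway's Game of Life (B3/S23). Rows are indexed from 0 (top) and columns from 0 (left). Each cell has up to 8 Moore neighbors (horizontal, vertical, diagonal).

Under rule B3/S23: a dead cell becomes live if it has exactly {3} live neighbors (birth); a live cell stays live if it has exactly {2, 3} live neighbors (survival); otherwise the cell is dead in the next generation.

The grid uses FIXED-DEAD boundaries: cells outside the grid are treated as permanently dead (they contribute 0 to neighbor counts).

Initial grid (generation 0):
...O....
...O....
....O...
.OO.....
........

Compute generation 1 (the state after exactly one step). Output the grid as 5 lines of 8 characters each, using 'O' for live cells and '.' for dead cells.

Answer: ........
...OO...
..OO....
........
........

Derivation:
Simulating step by step:
Generation 0 (given above): 5 live cells
Generation 1: 4 live cells
(generation 1 grid is the final answer)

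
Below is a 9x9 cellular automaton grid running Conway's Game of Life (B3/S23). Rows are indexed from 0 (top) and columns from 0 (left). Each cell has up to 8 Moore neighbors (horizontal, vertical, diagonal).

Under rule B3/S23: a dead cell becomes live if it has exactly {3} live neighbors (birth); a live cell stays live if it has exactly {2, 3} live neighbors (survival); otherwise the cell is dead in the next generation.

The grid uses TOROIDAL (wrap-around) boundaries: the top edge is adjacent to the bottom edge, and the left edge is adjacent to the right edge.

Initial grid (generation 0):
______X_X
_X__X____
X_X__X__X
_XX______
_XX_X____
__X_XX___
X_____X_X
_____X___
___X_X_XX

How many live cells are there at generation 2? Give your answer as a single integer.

Simulating step by step:
Generation 0 (given above): 24 live cells
Generation 1: 27 live cells
X___XXX_X
_X___X_XX
X_XX_____
_________
____XX___
X_X_XX___
____X_X__
X___XX___
____XX_XX
Generation 2: 22 live cells
_________
_XXX_X_X_
XXX_____X
___XX____
___XXX___
______X__
_X____X__
___X___XX
___X___X_
Population at generation 2: 22

Answer: 22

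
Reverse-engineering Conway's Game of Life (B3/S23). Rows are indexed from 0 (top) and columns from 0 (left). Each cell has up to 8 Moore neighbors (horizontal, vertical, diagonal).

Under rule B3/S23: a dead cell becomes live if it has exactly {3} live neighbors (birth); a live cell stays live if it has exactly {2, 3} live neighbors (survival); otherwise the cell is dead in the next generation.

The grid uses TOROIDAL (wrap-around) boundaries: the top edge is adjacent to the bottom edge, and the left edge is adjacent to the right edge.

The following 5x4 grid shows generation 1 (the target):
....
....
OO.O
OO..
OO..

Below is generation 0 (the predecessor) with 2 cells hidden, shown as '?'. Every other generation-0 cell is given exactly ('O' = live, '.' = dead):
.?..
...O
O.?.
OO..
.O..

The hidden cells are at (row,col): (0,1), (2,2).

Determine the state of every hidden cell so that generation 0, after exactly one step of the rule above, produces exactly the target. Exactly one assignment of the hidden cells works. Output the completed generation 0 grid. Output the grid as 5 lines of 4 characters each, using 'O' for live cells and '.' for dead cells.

Hidden generation-0 cells (in order): (0,1), (2,2).
A hidden cell only influences target cells in its own 3x3 neighborhood. Try each of the 2^2 = 4 assignments, step the completed generation 0 forward once under B3/S23, and compare with the target:
  (0,1)=. (2,2)=. -> step reproduces the target at every cell -> ACCEPT
  (0,1)=. (2,2)=O -> step gives (1,3)='O' but target has '.' -> reject
  (0,1)=O (2,2)=. -> step gives (0,0)='O' but target has '.' -> reject
  (0,1)=O (2,2)=O -> step gives (0,0)='O' but target has '.' -> reject
Unique solution: (0,1)=dead, (2,2)=dead.
Check: live-neighbor counts of every cell in the completed generation 0:
2121
2111
3323
3322
3221
Applying B3/S23 to generation 0 with these counts gives:
....
....
OO.O
OO..
OO..
which matches the target exactly.

Answer: ....
...O
O...
OO..
.O..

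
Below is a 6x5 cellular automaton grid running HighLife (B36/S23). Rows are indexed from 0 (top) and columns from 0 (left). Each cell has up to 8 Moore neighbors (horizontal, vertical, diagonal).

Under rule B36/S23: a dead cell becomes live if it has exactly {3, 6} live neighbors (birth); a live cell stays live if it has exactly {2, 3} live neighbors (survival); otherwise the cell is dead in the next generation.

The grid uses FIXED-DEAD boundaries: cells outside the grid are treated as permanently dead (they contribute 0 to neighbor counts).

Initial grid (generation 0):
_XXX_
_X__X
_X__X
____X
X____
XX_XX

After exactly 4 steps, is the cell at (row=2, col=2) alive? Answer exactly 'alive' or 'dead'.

Answer: alive

Derivation:
Simulating step by step:
Generation 0 (given above): 13 live cells
Generation 1: 14 live cells
_XXX_
XX__X
___XX
_____
XX_XX
XX___
Generation 2: 16 live cells
XXXX_
XX__X
___XX
__X__
XXX__
XXX__
Generation 3: 14 live cells
X_XX_
X___X
_XXXX
__X__
X__X_
X_X__
Generation 4: 12 live cells
_X_X_
X__XX
_XX_X
____X
__XX_
_X___

Cell (2,2) at generation 4: 1 -> alive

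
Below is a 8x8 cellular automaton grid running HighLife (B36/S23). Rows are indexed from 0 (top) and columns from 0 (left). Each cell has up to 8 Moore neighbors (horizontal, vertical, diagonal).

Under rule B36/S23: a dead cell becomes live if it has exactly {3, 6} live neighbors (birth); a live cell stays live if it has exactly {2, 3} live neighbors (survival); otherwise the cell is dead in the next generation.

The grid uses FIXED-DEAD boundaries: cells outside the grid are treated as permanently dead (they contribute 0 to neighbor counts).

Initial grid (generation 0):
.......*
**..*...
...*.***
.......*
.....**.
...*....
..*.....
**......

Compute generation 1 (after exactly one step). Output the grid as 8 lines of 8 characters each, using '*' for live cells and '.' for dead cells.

Simulating step by step:
Generation 0 (given above): 15 live cells
Generation 1: 14 live cells
(generation 1 grid is the final answer)

Answer: ........
....**.*
....****
....*.**
......*.
........
.**.....
.*......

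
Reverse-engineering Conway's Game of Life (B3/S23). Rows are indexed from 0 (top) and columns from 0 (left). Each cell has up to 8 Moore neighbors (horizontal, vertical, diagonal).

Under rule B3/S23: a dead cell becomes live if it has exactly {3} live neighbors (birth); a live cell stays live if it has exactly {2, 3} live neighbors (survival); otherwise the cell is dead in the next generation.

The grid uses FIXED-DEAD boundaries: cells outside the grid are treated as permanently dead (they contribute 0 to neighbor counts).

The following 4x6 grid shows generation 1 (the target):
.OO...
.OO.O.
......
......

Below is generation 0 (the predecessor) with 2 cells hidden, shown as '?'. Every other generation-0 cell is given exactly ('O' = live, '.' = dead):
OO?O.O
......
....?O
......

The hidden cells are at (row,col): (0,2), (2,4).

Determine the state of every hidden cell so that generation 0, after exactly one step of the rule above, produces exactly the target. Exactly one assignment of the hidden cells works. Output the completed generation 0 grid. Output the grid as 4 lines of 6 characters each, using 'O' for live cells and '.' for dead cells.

Answer: OOOO.O
......
.....O
......

Derivation:
Hidden generation-0 cells (in order): (0,2), (2,4).
A hidden cell only influences target cells in its own 3x3 neighborhood. Try each of the 2^2 = 4 assignments, step the completed generation 0 forward once under B3/S23, and compare with the target:
  (0,2)=. (2,4)=. -> step gives (0,1)='.' but target has 'O' -> reject
  (0,2)=. (2,4)=O -> step gives (0,1)='.' but target has 'O' -> reject
  (0,2)=O (2,4)=. -> step reproduces the target at every cell -> ACCEPT
  (0,2)=O (2,4)=O -> step gives (1,3)='O' but target has '.' -> reject
Unique solution: (0,2)=live, (2,4)=dead.
Check: live-neighbor counts of every cell in the completed generation 0:
122120
233232
000010
000011
Applying B3/S23 to generation 0 with these counts gives:
.OO...
.OO.O.
......
......
which matches the target exactly.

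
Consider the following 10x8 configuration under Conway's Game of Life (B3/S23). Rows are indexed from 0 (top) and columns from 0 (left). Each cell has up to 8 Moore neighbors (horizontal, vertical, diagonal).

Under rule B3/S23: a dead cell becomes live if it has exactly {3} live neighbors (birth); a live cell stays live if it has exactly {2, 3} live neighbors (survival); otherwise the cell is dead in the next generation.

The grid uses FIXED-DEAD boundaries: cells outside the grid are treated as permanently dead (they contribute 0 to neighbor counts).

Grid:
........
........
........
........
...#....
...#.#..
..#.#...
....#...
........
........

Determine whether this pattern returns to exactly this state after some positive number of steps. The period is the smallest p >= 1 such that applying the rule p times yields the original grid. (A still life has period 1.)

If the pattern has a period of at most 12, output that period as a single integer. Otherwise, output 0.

Answer: 2

Derivation:
Simulating and comparing each generation to the original:
Gen 0 (original, given above): 6 live cells
Gen 1: 6 live cells, differs from original
Gen 2: 6 live cells, MATCHES original -> period = 2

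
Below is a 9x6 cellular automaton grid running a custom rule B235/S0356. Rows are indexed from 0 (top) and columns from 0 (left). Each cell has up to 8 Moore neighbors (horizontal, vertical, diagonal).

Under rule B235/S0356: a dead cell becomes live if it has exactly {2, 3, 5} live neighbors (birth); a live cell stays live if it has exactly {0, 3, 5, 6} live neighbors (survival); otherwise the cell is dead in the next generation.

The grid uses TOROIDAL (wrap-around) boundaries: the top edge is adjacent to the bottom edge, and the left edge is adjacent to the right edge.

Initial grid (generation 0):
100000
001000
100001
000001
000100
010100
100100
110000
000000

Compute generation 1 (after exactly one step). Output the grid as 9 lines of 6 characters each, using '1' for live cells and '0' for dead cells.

Simulating step by step:
Generation 0 (given above): 12 live cells
Generation 1: 23 live cells
(generation 1 grid is the final answer)

Answer: 110000
111001
010010
100010
101010
100010
100011
001001
110001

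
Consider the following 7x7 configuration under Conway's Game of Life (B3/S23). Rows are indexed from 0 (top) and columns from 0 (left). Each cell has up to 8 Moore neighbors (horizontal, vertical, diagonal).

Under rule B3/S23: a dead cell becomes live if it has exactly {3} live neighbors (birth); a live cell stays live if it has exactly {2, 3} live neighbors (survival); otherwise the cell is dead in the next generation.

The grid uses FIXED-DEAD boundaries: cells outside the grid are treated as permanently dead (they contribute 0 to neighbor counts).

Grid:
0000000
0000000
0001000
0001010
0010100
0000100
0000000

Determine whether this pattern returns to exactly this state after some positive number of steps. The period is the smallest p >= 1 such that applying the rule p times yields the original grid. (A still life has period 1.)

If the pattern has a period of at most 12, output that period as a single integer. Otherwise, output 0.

Simulating and comparing each generation to the original:
Gen 0 (original, given above): 6 live cells
Gen 1: 6 live cells, differs from original
Gen 2: 6 live cells, MATCHES original -> period = 2

Answer: 2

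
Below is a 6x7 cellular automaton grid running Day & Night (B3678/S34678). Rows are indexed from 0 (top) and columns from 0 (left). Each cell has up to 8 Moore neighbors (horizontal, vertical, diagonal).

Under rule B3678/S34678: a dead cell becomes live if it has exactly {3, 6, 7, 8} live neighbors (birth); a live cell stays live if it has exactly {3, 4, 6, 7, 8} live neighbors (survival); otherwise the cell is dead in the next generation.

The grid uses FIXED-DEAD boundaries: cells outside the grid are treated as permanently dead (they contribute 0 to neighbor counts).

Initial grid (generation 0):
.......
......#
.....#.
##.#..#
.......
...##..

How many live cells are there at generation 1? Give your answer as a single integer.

Simulating step by step:
Generation 0 (given above): 8 live cells
Generation 1: 4 live cells
.......
.......
......#
.......
..###..
.......
Population at generation 1: 4

Answer: 4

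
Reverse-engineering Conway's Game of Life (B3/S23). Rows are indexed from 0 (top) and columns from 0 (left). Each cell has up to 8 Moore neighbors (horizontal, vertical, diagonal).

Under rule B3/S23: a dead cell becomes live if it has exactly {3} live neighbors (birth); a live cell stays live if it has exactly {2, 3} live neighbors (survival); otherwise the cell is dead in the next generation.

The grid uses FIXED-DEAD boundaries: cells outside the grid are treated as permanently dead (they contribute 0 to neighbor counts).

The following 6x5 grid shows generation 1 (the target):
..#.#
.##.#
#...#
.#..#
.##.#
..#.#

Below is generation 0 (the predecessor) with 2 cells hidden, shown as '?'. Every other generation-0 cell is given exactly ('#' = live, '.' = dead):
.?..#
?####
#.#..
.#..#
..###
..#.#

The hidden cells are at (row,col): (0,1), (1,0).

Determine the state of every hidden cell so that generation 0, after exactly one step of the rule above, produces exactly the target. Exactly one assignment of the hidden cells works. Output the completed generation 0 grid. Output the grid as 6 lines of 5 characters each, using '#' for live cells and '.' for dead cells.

Hidden generation-0 cells (in order): (0,1), (1,0).
A hidden cell only influences target cells in its own 3x3 neighborhood. Try each of the 2^2 = 4 assignments, step the completed generation 0 forward once under B3/S23, and compare with the target:
  (0,1)=. (1,0)=. -> step reproduces the target at every cell -> ACCEPT
  (0,1)=. (1,0)=# -> step gives (0,1)='#' but target has '.' -> reject
  (0,1)=# (1,0)=. -> step gives (0,1)='#' but target has '.' -> reject
  (0,1)=# (1,0)=# -> step gives (0,0)='#' but target has '.' -> reject
Unique solution: (0,1)=dead, (1,0)=dead.
Check: live-neighbor counts of every cell in the completed generation 0:
12342
23342
25453
23452
13353
02252
Applying B3/S23 to generation 0 with these counts gives:
..#.#
.##.#
#...#
.#..#
.##.#
..#.#
which matches the target exactly.

Answer: ....#
.####
#.#..
.#..#
..###
..#.#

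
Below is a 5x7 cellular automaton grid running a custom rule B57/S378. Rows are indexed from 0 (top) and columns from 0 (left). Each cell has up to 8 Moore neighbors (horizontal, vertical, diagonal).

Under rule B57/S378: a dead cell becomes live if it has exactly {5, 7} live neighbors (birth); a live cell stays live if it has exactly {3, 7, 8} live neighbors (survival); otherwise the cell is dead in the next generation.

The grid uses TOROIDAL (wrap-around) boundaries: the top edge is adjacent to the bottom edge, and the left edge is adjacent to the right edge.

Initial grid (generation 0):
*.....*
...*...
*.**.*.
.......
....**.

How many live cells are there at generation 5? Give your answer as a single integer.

Simulating step by step:
Generation 0 (given above): 9 live cells
Generation 1: 0 live cells
.......
.......
.......
.......
.......
Generation 2: 0 live cells
.......
.......
.......
.......
.......
Generation 3: 0 live cells
.......
.......
.......
.......
.......
Generation 4: 0 live cells
.......
.......
.......
.......
.......
Generation 5: 0 live cells
.......
.......
.......
.......
.......
Population at generation 5: 0

Answer: 0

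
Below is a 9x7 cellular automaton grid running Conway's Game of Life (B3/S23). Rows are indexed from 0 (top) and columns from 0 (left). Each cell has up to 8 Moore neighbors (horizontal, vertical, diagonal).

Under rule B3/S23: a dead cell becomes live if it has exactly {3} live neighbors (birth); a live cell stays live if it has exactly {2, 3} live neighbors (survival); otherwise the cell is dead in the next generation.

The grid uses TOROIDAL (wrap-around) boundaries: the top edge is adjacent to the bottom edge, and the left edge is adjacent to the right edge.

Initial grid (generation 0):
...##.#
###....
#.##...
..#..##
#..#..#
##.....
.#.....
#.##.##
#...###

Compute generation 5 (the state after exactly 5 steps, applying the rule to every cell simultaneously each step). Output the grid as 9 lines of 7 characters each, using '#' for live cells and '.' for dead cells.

Answer: .....##
.......
.......
.......
##.##.#
####...
.....#.
#......
#.#.##.

Derivation:
Simulating step by step:
Generation 0 (given above): 27 live cells
Generation 1: 20 live cells
..###..
#...#.#
#..#...
..#.##.
..#..#.
.##...#
.......
..##...
.##....
Generation 2: 31 live cells
#.#.##.
###.###
##.#...
.##.###
..#.###
.##....
.#.#...
.###...
.#..#..
Generation 3: 16 live cells
..#....
.......
.......
.......
....#.#
##..##.
#..#...
##.##..
#...##.
Generation 4: 20 live cells
.......
.......
.......
.......
#...#.#
##.###.
...#.#.
####.#.
#.#.###
Generation 5: 17 live cells
(generation 5 grid is the final answer)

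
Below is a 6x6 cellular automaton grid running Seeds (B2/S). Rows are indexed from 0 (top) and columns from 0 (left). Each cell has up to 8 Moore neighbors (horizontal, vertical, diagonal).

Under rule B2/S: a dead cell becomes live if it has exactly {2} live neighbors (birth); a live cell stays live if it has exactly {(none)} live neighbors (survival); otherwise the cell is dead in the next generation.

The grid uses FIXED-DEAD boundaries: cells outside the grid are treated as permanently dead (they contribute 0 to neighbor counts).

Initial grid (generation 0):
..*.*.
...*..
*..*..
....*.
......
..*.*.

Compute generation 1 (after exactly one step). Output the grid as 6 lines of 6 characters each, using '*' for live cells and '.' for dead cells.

Simulating step by step:
Generation 0 (given above): 8 live cells
Generation 1: 6 live cells
(generation 1 grid is the final answer)

Answer: ......
.*....
..*...
...*..
....**
...*..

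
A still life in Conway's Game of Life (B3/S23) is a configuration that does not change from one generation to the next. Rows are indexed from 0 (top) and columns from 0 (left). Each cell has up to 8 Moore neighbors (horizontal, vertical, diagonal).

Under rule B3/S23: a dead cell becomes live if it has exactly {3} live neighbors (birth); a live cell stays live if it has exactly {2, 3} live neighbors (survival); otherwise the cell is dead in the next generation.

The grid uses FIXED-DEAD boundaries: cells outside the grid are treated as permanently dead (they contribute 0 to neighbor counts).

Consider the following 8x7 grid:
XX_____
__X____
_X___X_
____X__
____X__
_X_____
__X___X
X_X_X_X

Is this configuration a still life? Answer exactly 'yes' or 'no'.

Compute generation 1 and compare to generation 0 (given above):
Generation 1:
_X_____
X_X____
_______
____XX_
_______
_______
__XX_X_
_X_X_X_
Cell (0,0) differs: gen0=1 vs gen1=0 -> NOT a still life.

Answer: no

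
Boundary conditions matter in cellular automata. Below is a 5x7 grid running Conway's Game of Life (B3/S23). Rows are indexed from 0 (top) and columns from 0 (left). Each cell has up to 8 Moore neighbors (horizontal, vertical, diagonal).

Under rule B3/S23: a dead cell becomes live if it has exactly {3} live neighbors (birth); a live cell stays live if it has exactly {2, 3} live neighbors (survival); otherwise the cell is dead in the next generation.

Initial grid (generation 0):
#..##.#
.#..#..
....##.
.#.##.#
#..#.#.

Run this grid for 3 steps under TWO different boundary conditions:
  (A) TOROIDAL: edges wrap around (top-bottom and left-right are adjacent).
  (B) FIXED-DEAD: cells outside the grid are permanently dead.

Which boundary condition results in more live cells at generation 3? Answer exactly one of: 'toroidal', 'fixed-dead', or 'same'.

Under TOROIDAL boundary, generation 3:
.......
...#...
.#..#..
.###...
####..#
Population = 11

Under FIXED-DEAD boundary, generation 3:
...##..
..#.#..
..#....
.#..#..
..###..
Population = 10

Comparison: toroidal=11, fixed-dead=10 -> toroidal

Answer: toroidal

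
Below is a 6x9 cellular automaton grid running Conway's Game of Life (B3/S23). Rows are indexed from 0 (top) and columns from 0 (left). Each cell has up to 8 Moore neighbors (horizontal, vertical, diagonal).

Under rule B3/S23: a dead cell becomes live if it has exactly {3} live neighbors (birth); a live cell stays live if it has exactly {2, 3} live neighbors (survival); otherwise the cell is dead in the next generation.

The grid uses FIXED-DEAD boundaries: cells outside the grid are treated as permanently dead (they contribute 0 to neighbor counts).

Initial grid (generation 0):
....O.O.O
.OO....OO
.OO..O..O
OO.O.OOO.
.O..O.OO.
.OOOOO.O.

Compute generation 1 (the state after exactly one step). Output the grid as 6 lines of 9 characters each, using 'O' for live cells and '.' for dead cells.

Answer: ........O
.OOO.OO.O
...OOO..O
O..O....O
........O
.OOOOO.O.

Derivation:
Simulating step by step:
Generation 0 (given above): 27 live cells
Generation 1: 21 live cells
(generation 1 grid is the final answer)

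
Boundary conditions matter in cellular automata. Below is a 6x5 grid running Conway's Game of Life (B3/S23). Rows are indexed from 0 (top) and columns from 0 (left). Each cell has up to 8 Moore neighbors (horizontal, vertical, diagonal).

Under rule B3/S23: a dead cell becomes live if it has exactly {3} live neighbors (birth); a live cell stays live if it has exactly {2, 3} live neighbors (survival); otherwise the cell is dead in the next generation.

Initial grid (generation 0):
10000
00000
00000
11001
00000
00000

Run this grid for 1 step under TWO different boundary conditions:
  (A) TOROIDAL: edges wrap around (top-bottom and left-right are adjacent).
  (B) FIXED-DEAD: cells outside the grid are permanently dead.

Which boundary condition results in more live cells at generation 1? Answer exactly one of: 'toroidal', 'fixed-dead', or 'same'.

Answer: toroidal

Derivation:
Under TOROIDAL boundary, generation 1:
00000
00000
10000
10000
10000
00000
Population = 3

Under FIXED-DEAD boundary, generation 1:
00000
00000
00000
00000
00000
00000
Population = 0

Comparison: toroidal=3, fixed-dead=0 -> toroidal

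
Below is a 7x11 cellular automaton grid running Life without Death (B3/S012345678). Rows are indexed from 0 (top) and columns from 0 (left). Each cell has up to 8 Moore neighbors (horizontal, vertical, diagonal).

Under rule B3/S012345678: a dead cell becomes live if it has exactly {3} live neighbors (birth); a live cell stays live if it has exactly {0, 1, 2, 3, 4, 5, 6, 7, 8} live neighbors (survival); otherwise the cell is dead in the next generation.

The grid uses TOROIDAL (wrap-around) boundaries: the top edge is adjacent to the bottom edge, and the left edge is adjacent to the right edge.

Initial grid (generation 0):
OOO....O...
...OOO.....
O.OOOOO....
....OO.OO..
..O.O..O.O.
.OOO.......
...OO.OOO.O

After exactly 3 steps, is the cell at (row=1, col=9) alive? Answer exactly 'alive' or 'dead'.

Answer: dead

Derivation:
Simulating step by step:
Generation 0 (given above): 30 live cells
Generation 1: 41 live cells
OOO....OO..
O..OOO.....
O.OOOOOO...
.OO.OO.OO..
.OO.OOOO.O.
.OOO.OO..O.
...OO.OOO.O
Generation 2: 50 live cells
OOO....OOOO
O..OOO..O.O
O.OOOOOOO..
OOO.OO.OO..
OOO.OOOO.O.
OOOO.OO..OO
...OO.OOO.O
Generation 3: 51 live cells
OOO....OOOO
O..OOO..O.O
O.OOOOOOO..
OOO.OO.OOO.
OOO.OOOO.O.
OOOO.OO..OO
...OO.OOO.O

Cell (1,9) at generation 3: 0 -> dead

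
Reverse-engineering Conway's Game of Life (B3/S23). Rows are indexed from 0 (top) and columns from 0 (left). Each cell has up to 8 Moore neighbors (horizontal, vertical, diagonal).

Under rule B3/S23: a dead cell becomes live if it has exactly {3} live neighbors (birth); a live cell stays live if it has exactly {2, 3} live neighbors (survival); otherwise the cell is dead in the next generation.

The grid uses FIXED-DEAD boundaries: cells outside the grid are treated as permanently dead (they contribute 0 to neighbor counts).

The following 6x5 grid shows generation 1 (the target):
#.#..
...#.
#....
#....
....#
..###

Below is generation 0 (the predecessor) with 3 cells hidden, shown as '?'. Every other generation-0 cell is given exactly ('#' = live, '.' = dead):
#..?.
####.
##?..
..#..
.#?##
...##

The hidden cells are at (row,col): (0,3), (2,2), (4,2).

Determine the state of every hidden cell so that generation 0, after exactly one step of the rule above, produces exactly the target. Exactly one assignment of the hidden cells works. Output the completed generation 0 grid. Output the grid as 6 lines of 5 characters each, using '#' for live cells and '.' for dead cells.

Hidden generation-0 cells (in order): (0,3), (2,2), (4,2).
A hidden cell only influences target cells in its own 3x3 neighborhood. Try each of the 2^3 = 8 assignments, step the completed generation 0 forward once under B3/S23, and compare with the target:
  (0,3)=. (2,2)=. (4,2)=. -> step gives (1,2)='#' but target has '.' -> reject
  (0,3)=. (2,2)=. (4,2)=# -> step gives (1,2)='#' but target has '.' -> reject
  (0,3)=. (2,2)=# (4,2)=. -> step reproduces the target at every cell -> ACCEPT
  (0,3)=. (2,2)=# (4,2)=# -> step gives (4,1)='#' but target has '.' -> reject
  (0,3)=# (2,2)=. (4,2)=. -> step gives (0,2)='.' but target has '#' -> reject
  (0,3)=# (2,2)=. (4,2)=# -> step gives (0,2)='.' but target has '#' -> reject
  (0,3)=# (2,2)=# (4,2)=. -> step gives (0,2)='.' but target has '#' -> reject
  (0,3)=# (2,2)=# (4,2)=# -> step gives (0,2)='.' but target has '#' -> reject
Unique solution: (0,3)=dead, (2,2)=live, (4,2)=dead.
Check: live-neighbor counts of every cell in the completed generation 0:
24321
46421
36541
35442
11443
11333
Applying B3/S23 to generation 0 with these counts gives:
#.#..
...#.
#....
#....
....#
..###
which matches the target exactly.

Answer: #....
####.
###..
..#..
.#.##
...##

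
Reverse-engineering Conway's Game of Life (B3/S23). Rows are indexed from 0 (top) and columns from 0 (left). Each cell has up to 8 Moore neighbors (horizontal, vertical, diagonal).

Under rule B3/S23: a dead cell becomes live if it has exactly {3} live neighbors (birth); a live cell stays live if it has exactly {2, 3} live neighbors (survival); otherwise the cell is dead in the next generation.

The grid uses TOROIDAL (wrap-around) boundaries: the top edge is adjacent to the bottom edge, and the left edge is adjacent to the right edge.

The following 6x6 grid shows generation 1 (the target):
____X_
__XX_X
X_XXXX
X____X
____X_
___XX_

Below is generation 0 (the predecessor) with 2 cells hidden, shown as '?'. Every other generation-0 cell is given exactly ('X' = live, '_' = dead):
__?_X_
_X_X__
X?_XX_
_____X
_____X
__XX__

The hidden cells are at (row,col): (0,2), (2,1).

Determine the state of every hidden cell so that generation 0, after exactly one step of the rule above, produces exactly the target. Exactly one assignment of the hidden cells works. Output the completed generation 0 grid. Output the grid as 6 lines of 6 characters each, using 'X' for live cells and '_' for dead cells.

Answer: ____X_
_X_X__
X__XX_
_____X
_____X
__XX__

Derivation:
Hidden generation-0 cells (in order): (0,2), (2,1).
A hidden cell only influences target cells in its own 3x3 neighborhood. Try each of the 2^2 = 4 assignments, step the completed generation 0 forward once under B3/S23, and compare with the target:
  (0,2)=_ (2,1)=_ -> step reproduces the target at every cell -> ACCEPT
  (0,2)=_ (2,1)=X -> step gives (1,0)='X' but target has '_' -> reject
  (0,2)=X (2,1)=_ -> step gives (0,1)='X' but target has '_' -> reject
  (0,2)=X (2,1)=X -> step gives (0,1)='X' but target has '_' -> reject
Unique solution: (0,2)=dead, (2,1)=dead.
Check: live-neighbor counts of every cell in the completed generation 0:
124421
213343
223233
311243
212231
111232
Applying B3/S23 to generation 0 with these counts gives:
____X_
__XX_X
X_XXXX
X____X
____X_
___XX_
which matches the target exactly.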